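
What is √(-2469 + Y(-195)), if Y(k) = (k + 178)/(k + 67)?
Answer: I*√632030/16 ≈ 49.688*I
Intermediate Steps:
Y(k) = (178 + k)/(67 + k)
√(-2469 + Y(-195)) = √(-2469 + (178 - 195)/(67 - 195)) = √(-2469 - 17/(-128)) = √(-2469 - 1/128*(-17)) = √(-2469 + 17/128) = √(-316015/128) = I*√632030/16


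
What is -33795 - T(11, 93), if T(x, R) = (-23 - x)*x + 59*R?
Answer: -38908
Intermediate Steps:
T(x, R) = 59*R + x*(-23 - x) (T(x, R) = x*(-23 - x) + 59*R = 59*R + x*(-23 - x))
-33795 - T(11, 93) = -33795 - (-1*11² - 23*11 + 59*93) = -33795 - (-1*121 - 253 + 5487) = -33795 - (-121 - 253 + 5487) = -33795 - 1*5113 = -33795 - 5113 = -38908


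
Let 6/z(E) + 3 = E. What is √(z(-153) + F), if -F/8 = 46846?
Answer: I*√253343194/26 ≈ 612.18*I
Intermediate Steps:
F = -374768 (F = -8*46846 = -374768)
z(E) = 6/(-3 + E)
√(z(-153) + F) = √(6/(-3 - 153) - 374768) = √(6/(-156) - 374768) = √(6*(-1/156) - 374768) = √(-1/26 - 374768) = √(-9743969/26) = I*√253343194/26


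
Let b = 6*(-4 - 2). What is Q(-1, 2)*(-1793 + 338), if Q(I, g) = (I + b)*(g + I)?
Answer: 53835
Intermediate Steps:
b = -36 (b = 6*(-6) = -36)
Q(I, g) = (-36 + I)*(I + g) (Q(I, g) = (I - 36)*(g + I) = (-36 + I)*(I + g))
Q(-1, 2)*(-1793 + 338) = ((-1)² - 36*(-1) - 36*2 - 1*2)*(-1793 + 338) = (1 + 36 - 72 - 2)*(-1455) = -37*(-1455) = 53835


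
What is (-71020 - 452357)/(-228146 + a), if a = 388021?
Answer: -523377/159875 ≈ -3.2737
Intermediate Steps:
(-71020 - 452357)/(-228146 + a) = (-71020 - 452357)/(-228146 + 388021) = -523377/159875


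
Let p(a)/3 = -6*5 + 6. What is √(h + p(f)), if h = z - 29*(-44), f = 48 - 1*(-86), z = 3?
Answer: √1207 ≈ 34.742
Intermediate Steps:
f = 134 (f = 48 + 86 = 134)
p(a) = -72 (p(a) = 3*(-6*5 + 6) = 3*(-30 + 6) = 3*(-24) = -72)
h = 1279 (h = 3 - 29*(-44) = 3 + 1276 = 1279)
√(h + p(f)) = √(1279 - 72) = √1207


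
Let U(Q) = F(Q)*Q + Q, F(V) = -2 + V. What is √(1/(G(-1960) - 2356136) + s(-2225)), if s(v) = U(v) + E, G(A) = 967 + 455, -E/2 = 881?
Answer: 3*√3050243201952839926/2354714 ≈ 2225.1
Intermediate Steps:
E = -1762 (E = -2*881 = -1762)
G(A) = 1422
U(Q) = Q + Q*(-2 + Q) (U(Q) = (-2 + Q)*Q + Q = Q*(-2 + Q) + Q = Q + Q*(-2 + Q))
s(v) = -1762 + v*(-1 + v) (s(v) = v*(-1 + v) - 1762 = -1762 + v*(-1 + v))
√(1/(G(-1960) - 2356136) + s(-2225)) = √(1/(1422 - 2356136) + (-1762 - 2225*(-1 - 2225))) = √(1/(-2354714) + (-1762 - 2225*(-2226))) = √(-1/2354714 + (-1762 + 4952850)) = √(-1/2354714 + 4951088) = √(11658396228831/2354714) = 3*√3050243201952839926/2354714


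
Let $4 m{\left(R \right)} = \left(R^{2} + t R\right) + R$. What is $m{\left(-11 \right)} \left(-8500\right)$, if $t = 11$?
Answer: $23375$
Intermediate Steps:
$m{\left(R \right)} = 3 R + \frac{R^{2}}{4}$ ($m{\left(R \right)} = \frac{\left(R^{2} + 11 R\right) + R}{4} = \frac{R^{2} + 12 R}{4} = 3 R + \frac{R^{2}}{4}$)
$m{\left(-11 \right)} \left(-8500\right) = \frac{1}{4} \left(-11\right) \left(12 - 11\right) \left(-8500\right) = \frac{1}{4} \left(-11\right) 1 \left(-8500\right) = \left(- \frac{11}{4}\right) \left(-8500\right) = 23375$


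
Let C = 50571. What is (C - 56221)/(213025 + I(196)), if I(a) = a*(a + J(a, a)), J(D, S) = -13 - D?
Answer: -5650/210477 ≈ -0.026844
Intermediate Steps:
I(a) = -13*a (I(a) = a*(a + (-13 - a)) = a*(-13) = -13*a)
(C - 56221)/(213025 + I(196)) = (50571 - 56221)/(213025 - 13*196) = -5650/(213025 - 2548) = -5650/210477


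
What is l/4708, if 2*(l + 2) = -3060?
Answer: -383/1177 ≈ -0.32540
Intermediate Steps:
l = -1532 (l = -2 + (½)*(-3060) = -2 - 1530 = -1532)
l/4708 = -1532/4708 = -1532*1/4708 = -383/1177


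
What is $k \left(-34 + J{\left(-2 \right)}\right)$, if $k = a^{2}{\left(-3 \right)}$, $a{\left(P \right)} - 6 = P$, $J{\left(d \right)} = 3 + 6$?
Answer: $-225$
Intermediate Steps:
$J{\left(d \right)} = 9$
$a{\left(P \right)} = 6 + P$
$k = 9$ ($k = \left(6 - 3\right)^{2} = 3^{2} = 9$)
$k \left(-34 + J{\left(-2 \right)}\right) = 9 \left(-34 + 9\right) = 9 \left(-25\right) = -225$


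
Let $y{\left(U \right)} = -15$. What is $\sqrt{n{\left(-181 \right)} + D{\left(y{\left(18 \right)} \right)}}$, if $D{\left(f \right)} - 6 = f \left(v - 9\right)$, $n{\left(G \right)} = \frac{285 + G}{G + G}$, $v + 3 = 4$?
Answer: $\frac{\sqrt{4118474}}{181} \approx 11.212$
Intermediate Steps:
$v = 1$ ($v = -3 + 4 = 1$)
$n{\left(G \right)} = \frac{285 + G}{2 G}$
$D{\left(f \right)} = 6 - 8 f$ ($D{\left(f \right)} = 6 + f \left(1 - 9\right) = 6 + f \left(-8\right) = 6 - 8 f$)
$\sqrt{n{\left(-181 \right)} + D{\left(y{\left(18 \right)} \right)}} = \sqrt{\frac{285 - 181}{2 \left(-181\right)} + \left(6 - -120\right)} = \sqrt{\frac{1}{2} \left(- \frac{1}{181}\right) 104 + \left(6 + 120\right)} = \sqrt{- \frac{52}{181} + 126} = \sqrt{\frac{22754}{181}} = \frac{\sqrt{4118474}}{181}$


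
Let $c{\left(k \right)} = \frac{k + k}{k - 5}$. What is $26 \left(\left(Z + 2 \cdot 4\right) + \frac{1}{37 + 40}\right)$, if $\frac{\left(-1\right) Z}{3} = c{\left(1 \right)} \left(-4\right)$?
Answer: $\frac{4030}{77} \approx 52.338$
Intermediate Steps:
$c{\left(k \right)} = \frac{2 k}{-5 + k}$
$Z = -6$ ($Z = - 3 \cdot 2 \cdot 1 \frac{1}{-5 + 1} \left(-4\right) = - 3 \cdot 2 \cdot 1 \frac{1}{-4} \left(-4\right) = - 3 \cdot 2 \cdot 1 \left(- \frac{1}{4}\right) \left(-4\right) = - 3 \left(\left(- \frac{1}{2}\right) \left(-4\right)\right) = \left(-3\right) 2 = -6$)
$26 \left(\left(Z + 2 \cdot 4\right) + \frac{1}{37 + 40}\right) = 26 \left(\left(-6 + 2 \cdot 4\right) + \frac{1}{37 + 40}\right) = 26 \left(\left(-6 + 8\right) + \frac{1}{77}\right) = 26 \left(2 + \frac{1}{77}\right) = 26 \cdot \frac{155}{77} = \frac{4030}{77}$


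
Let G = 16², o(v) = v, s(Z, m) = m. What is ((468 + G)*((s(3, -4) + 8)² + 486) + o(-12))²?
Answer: 132085726096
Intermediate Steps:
G = 256
((468 + G)*((s(3, -4) + 8)² + 486) + o(-12))² = ((468 + 256)*((-4 + 8)² + 486) - 12)² = (724*(4² + 486) - 12)² = (724*(16 + 486) - 12)² = (724*502 - 12)² = (363448 - 12)² = 363436² = 132085726096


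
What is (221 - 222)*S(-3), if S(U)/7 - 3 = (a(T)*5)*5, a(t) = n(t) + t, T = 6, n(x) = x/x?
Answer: -1246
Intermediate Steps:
n(x) = 1
a(t) = 1 + t
S(U) = 1246 (S(U) = 21 + 7*(((1 + 6)*5)*5) = 21 + 7*((7*5)*5) = 21 + 7*(35*5) = 21 + 7*175 = 21 + 1225 = 1246)
(221 - 222)*S(-3) = (221 - 222)*1246 = -1*1246 = -1246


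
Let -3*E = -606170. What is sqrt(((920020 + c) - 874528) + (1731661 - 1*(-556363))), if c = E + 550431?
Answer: 7*sqrt(566817)/3 ≈ 1756.7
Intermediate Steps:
E = 606170/3 (E = -1/3*(-606170) = 606170/3 ≈ 2.0206e+5)
c = 2257463/3 (c = 606170/3 + 550431 = 2257463/3 ≈ 7.5249e+5)
sqrt(((920020 + c) - 874528) + (1731661 - 1*(-556363))) = sqrt(((920020 + 2257463/3) - 874528) + (1731661 - 1*(-556363))) = sqrt((5017523/3 - 874528) + (1731661 + 556363)) = sqrt(2393939/3 + 2288024) = sqrt(9258011/3) = 7*sqrt(566817)/3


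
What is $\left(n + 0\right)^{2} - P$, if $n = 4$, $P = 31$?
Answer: $-15$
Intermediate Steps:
$\left(n + 0\right)^{2} - P = \left(4 + 0\right)^{2} - 31 = 4^{2} - 31 = 16 - 31 = -15$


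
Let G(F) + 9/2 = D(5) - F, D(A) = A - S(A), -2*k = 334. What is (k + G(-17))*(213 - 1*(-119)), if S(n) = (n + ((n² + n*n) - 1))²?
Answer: -1017746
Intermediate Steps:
k = -167 (k = -½*334 = -167)
S(n) = (-1 + n + 2*n²)² (S(n) = (n + ((n² + n²) - 1))² = (n + (2*n² - 1))² = (n + (-1 + 2*n²))² = (-1 + n + 2*n²)²)
D(A) = A - (-1 + A + 2*A²)²
G(F) = -5831/2 - F (G(F) = -9/2 + ((5 - (-1 + 5 + 2*5²)²) - F) = -9/2 + ((5 - (-1 + 5 + 2*25)²) - F) = -9/2 + ((5 - (-1 + 5 + 50)²) - F) = -9/2 + ((5 - 1*54²) - F) = -9/2 + ((5 - 1*2916) - F) = -9/2 + ((5 - 2916) - F) = -9/2 + (-2911 - F) = -5831/2 - F)
(k + G(-17))*(213 - 1*(-119)) = (-167 + (-5831/2 - 1*(-17)))*(213 - 1*(-119)) = (-167 + (-5831/2 + 17))*(213 + 119) = (-167 - 5797/2)*332 = -6131/2*332 = -1017746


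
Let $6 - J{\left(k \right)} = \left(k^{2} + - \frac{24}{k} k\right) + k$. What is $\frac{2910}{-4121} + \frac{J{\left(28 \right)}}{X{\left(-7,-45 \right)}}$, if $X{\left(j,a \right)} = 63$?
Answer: $- \frac{3405952}{259623} \approx -13.119$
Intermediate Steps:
$J{\left(k \right)} = 30 - k - k^{2}$ ($J{\left(k \right)} = 6 - \left(\left(k^{2} + - \frac{24}{k} k\right) + k\right) = 6 - \left(\left(k^{2} - 24\right) + k\right) = 6 - \left(\left(-24 + k^{2}\right) + k\right) = 6 - \left(-24 + k + k^{2}\right) = 30 - k - k^{2}$)
$\frac{2910}{-4121} + \frac{J{\left(28 \right)}}{X{\left(-7,-45 \right)}} = \frac{2910}{-4121} + \frac{30 - 28 - 28^{2}}{63} = 2910 \left(- \frac{1}{4121}\right) + \left(30 - 28 - 784\right) \frac{1}{63} = - \frac{2910}{4121} + \left(30 - 28 - 784\right) \frac{1}{63} = - \frac{2910}{4121} - \frac{782}{63} = - \frac{3405952}{259623}$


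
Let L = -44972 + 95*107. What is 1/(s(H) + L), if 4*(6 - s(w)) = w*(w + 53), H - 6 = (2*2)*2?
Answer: -2/70071 ≈ -2.8542e-5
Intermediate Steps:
L = -34807 (L = -44972 + 10165 = -34807)
H = 14 (H = 6 + (2*2)*2 = 6 + 4*2 = 6 + 8 = 14)
s(w) = 6 - w*(53 + w)/4 (s(w) = 6 - w*(w + 53)/4 = 6 - w*(53 + w)/4)
1/(s(H) + L) = 1/((6 - 53/4*14 - 1/4*14**2) - 34807) = 1/((6 - 371/2 - 1/4*196) - 34807) = 1/((6 - 371/2 - 49) - 34807) = 1/(-457/2 - 34807) = 1/(-70071/2) = -2/70071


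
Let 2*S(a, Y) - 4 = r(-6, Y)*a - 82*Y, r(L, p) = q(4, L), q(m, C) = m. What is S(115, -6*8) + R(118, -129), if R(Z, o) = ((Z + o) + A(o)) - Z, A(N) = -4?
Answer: 2067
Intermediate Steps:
r(L, p) = 4
R(Z, o) = -4 + o (R(Z, o) = ((Z + o) - 4) - Z = (-4 + Z + o) - Z = -4 + o)
S(a, Y) = 2 - 41*Y + 2*a (S(a, Y) = 2 + (4*a - 82*Y)/2 = 2 + (-82*Y + 4*a)/2 = 2 + (-41*Y + 2*a) = 2 - 41*Y + 2*a)
S(115, -6*8) + R(118, -129) = (2 - (-246)*8 + 2*115) + (-4 - 129) = (2 - 41*(-48) + 230) - 133 = (2 + 1968 + 230) - 133 = 2200 - 133 = 2067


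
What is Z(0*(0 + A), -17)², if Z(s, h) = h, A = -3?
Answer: 289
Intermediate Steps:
Z(0*(0 + A), -17)² = (-17)² = 289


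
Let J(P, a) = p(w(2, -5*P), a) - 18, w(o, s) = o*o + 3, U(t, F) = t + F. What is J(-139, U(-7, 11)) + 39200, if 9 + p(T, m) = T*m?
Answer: 39201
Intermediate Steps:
U(t, F) = F + t
w(o, s) = 3 + o² (w(o, s) = o² + 3 = 3 + o²)
p(T, m) = -9 + T*m
J(P, a) = -27 + 7*a (J(P, a) = (-9 + (3 + 2²)*a) - 18 = (-9 + (3 + 4)*a) - 18 = (-9 + 7*a) - 18 = -27 + 7*a)
J(-139, U(-7, 11)) + 39200 = (-27 + 7*(11 - 7)) + 39200 = (-27 + 7*4) + 39200 = (-27 + 28) + 39200 = 1 + 39200 = 39201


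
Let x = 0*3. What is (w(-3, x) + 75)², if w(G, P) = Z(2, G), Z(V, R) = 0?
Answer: 5625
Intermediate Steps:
x = 0
w(G, P) = 0
(w(-3, x) + 75)² = (0 + 75)² = 75² = 5625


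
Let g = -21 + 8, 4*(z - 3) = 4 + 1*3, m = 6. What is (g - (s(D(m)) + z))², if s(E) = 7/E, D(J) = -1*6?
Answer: 39601/144 ≈ 275.01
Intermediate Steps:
D(J) = -6
z = 19/4 (z = 3 + (4 + 1*3)/4 = 3 + (4 + 3)/4 = 3 + (¼)*7 = 3 + 7/4 = 19/4 ≈ 4.7500)
g = -13
(g - (s(D(m)) + z))² = (-13 - (7/(-6) + 19/4))² = (-13 - (7*(-⅙) + 19/4))² = (-13 - (-7/6 + 19/4))² = (-13 - 1*43/12)² = (-13 - 43/12)² = (-199/12)² = 39601/144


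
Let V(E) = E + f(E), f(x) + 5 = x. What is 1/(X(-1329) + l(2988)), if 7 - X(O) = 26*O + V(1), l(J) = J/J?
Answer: 1/34565 ≈ 2.8931e-5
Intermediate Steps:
f(x) = -5 + x
l(J) = 1
V(E) = -5 + 2*E (V(E) = E + (-5 + E) = -5 + 2*E)
X(O) = 10 - 26*O (X(O) = 7 - (26*O + (-5 + 2*1)) = 7 - (26*O + (-5 + 2)) = 7 - (26*O - 3) = 7 - (-3 + 26*O) = 7 + (3 - 26*O) = 10 - 26*O)
1/(X(-1329) + l(2988)) = 1/((10 - 26*(-1329)) + 1) = 1/((10 + 34554) + 1) = 1/(34564 + 1) = 1/34565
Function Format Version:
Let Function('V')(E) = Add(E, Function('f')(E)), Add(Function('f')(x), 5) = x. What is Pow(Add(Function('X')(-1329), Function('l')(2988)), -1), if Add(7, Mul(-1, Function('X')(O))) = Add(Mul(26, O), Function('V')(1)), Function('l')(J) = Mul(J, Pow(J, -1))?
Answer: Rational(1, 34565) ≈ 2.8931e-5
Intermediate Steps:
Function('f')(x) = Add(-5, x)
Function('l')(J) = 1
Function('V')(E) = Add(-5, Mul(2, E)) (Function('V')(E) = Add(E, Add(-5, E)) = Add(-5, Mul(2, E)))
Function('X')(O) = Add(10, Mul(-26, O)) (Function('X')(O) = Add(7, Mul(-1, Add(Mul(26, O), Add(-5, Mul(2, 1))))) = Add(7, Mul(-1, Add(Mul(26, O), Add(-5, 2)))) = Add(7, Mul(-1, Add(Mul(26, O), -3))) = Add(7, Mul(-1, Add(-3, Mul(26, O)))) = Add(7, Add(3, Mul(-26, O))) = Add(10, Mul(-26, O)))
Pow(Add(Function('X')(-1329), Function('l')(2988)), -1) = Pow(Add(Add(10, Mul(-26, -1329)), 1), -1) = Pow(Add(Add(10, 34554), 1), -1) = Pow(Add(34564, 1), -1) = Pow(34565, -1) = Rational(1, 34565)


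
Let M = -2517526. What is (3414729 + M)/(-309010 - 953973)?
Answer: -897203/1262983 ≈ -0.71038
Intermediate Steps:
(3414729 + M)/(-309010 - 953973) = (3414729 - 2517526)/(-309010 - 953973) = 897203/(-1262983) = 897203*(-1/1262983) = -897203/1262983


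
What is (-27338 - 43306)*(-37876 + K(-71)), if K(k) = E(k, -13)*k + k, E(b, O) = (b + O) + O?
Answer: 2194202640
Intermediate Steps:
E(b, O) = b + 2*O (E(b, O) = (O + b) + O = b + 2*O)
K(k) = k + k*(-26 + k) (K(k) = (k + 2*(-13))*k + k = (k - 26)*k + k = (-26 + k)*k + k = k*(-26 + k) + k = k + k*(-26 + k))
(-27338 - 43306)*(-37876 + K(-71)) = (-27338 - 43306)*(-37876 - 71*(-25 - 71)) = -70644*(-37876 - 71*(-96)) = -70644*(-37876 + 6816) = -70644*(-31060) = 2194202640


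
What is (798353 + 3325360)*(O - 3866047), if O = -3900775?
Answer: -32028144850086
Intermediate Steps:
(798353 + 3325360)*(O - 3866047) = (798353 + 3325360)*(-3900775 - 3866047) = 4123713*(-7766822) = -32028144850086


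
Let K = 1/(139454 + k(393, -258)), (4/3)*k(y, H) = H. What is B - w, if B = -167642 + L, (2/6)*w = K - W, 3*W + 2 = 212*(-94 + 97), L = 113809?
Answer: -14817038685/278521 ≈ -53199.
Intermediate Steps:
k(y, H) = 3*H/4
W = 634/3 (W = -⅔ + (212*(-94 + 97))/3 = -⅔ + (212*3)/3 = -⅔ + (⅓)*636 = -⅔ + 212 = 634/3 ≈ 211.33)
K = 2/278521 (K = 1/(139454 + (¾)*(-258)) = 1/(139454 - 387/2) = 1/(278521/2) = 2/278521 ≈ 7.1808e-6)
w = -176582308/278521 (w = 3*(2/278521 - 1*634/3) = 3*(2/278521 - 634/3) = 3*(-176582308/835563) = -176582308/278521 ≈ -634.00)
B = -53833 (B = -167642 + 113809 = -53833)
B - w = -53833 - 1*(-176582308/278521) = -53833 + 176582308/278521 = -14817038685/278521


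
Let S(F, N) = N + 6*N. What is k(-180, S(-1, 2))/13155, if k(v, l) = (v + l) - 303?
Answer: -469/13155 ≈ -0.035652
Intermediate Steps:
S(F, N) = 7*N
k(v, l) = -303 + l + v (k(v, l) = (l + v) - 303 = -303 + l + v)
k(-180, S(-1, 2))/13155 = (-303 + 7*2 - 180)/13155 = (-303 + 14 - 180)*(1/13155) = -469*1/13155 = -469/13155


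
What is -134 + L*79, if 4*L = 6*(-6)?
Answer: -845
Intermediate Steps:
L = -9 (L = (6*(-6))/4 = (1/4)*(-36) = -9)
-134 + L*79 = -134 - 9*79 = -134 - 711 = -845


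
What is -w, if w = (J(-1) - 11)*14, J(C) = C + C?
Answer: 182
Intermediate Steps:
J(C) = 2*C
w = -182 (w = (2*(-1) - 11)*14 = (-2 - 11)*14 = -13*14 = -182)
-w = -1*(-182) = 182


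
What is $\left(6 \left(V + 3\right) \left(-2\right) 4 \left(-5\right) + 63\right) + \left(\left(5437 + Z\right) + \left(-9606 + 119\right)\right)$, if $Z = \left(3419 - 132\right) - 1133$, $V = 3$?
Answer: $-393$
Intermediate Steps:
$Z = 2154$ ($Z = 3287 - 1133 = 2154$)
$\left(6 \left(V + 3\right) \left(-2\right) 4 \left(-5\right) + 63\right) + \left(\left(5437 + Z\right) + \left(-9606 + 119\right)\right) = \left(6 \left(3 + 3\right) \left(-2\right) 4 \left(-5\right) + 63\right) + \left(\left(5437 + 2154\right) + \left(-9606 + 119\right)\right) = \left(6 \cdot 6 \left(\left(-8\right) \left(-5\right)\right) + 63\right) + \left(7591 - 9487\right) = \left(36 \cdot 40 + 63\right) - 1896 = \left(1440 + 63\right) - 1896 = 1503 - 1896 = -393$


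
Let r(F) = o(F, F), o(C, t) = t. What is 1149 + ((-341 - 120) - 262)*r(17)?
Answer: -11142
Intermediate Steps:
r(F) = F
1149 + ((-341 - 120) - 262)*r(17) = 1149 + ((-341 - 120) - 262)*17 = 1149 + (-461 - 262)*17 = 1149 - 723*17 = 1149 - 12291 = -11142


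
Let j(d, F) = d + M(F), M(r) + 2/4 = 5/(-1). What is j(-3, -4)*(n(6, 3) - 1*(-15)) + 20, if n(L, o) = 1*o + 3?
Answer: -317/2 ≈ -158.50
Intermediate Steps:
n(L, o) = 3 + o (n(L, o) = o + 3 = 3 + o)
M(r) = -11/2 (M(r) = -1/2 + 5/(-1) = -1/2 + 5*(-1) = -1/2 - 5 = -11/2)
j(d, F) = -11/2 + d (j(d, F) = d - 11/2 = -11/2 + d)
j(-3, -4)*(n(6, 3) - 1*(-15)) + 20 = (-11/2 - 3)*((3 + 3) - 1*(-15)) + 20 = -17*(6 + 15)/2 + 20 = -17/2*21 + 20 = -357/2 + 20 = -317/2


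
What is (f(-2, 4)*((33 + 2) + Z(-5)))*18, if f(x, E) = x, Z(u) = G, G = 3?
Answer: -1368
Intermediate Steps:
Z(u) = 3
(f(-2, 4)*((33 + 2) + Z(-5)))*18 = -2*((33 + 2) + 3)*18 = -2*(35 + 3)*18 = -2*38*18 = -76*18 = -1368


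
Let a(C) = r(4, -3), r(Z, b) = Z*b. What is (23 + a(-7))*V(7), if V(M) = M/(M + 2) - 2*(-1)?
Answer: 275/9 ≈ 30.556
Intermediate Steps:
a(C) = -12 (a(C) = 4*(-3) = -12)
V(M) = 2 + M/(2 + M) (V(M) = M/(2 + M) + 2 = 2 + M/(2 + M))
(23 + a(-7))*V(7) = (23 - 12)*((4 + 3*7)/(2 + 7)) = 11*((4 + 21)/9) = 11*((1/9)*25) = 11*(25/9) = 275/9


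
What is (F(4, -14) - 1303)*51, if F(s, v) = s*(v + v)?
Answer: -72165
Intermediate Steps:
F(s, v) = 2*s*v (F(s, v) = s*(2*v) = 2*s*v)
(F(4, -14) - 1303)*51 = (2*4*(-14) - 1303)*51 = (-112 - 1303)*51 = -1415*51 = -72165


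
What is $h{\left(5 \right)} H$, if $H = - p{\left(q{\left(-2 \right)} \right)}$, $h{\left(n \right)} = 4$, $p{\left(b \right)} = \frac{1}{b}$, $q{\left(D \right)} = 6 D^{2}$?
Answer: $- \frac{1}{6} \approx -0.16667$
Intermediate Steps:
$H = - \frac{1}{24}$ ($H = - \frac{1}{6 \left(-2\right)^{2}} = - \frac{1}{6 \cdot 4} = - \frac{1}{24} \approx -0.041667$)
$h{\left(5 \right)} H = 4 \left(- \frac{1}{24}\right) = - \frac{1}{6}$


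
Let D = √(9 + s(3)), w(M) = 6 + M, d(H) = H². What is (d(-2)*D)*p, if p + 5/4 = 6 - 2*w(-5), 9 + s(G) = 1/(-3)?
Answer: 11*I*√3/3 ≈ 6.3509*I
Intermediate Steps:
s(G) = -28/3 (s(G) = -9 + 1/(-3) = -9 - ⅓ = -28/3)
p = 11/4 (p = -5/4 + (6 - 2*(6 - 5)) = -5/4 + (6 - 2*1) = -5/4 + (6 - 2) = -5/4 + 4 = 11/4 ≈ 2.7500)
D = I*√3/3 (D = √(9 - 28/3) = √(-⅓) = I*√3/3 ≈ 0.57735*I)
(d(-2)*D)*p = ((-2)²*(I*√3/3))*(11/4) = (4*(I*√3/3))*(11/4) = (4*I*√3/3)*(11/4) = 11*I*√3/3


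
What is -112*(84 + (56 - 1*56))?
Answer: -9408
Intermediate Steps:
-112*(84 + (56 - 1*56)) = -112*(84 + (56 - 56)) = -112*(84 + 0) = -112*84 = -9408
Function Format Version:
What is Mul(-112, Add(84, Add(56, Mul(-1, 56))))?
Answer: -9408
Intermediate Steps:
Mul(-112, Add(84, Add(56, Mul(-1, 56)))) = Mul(-112, Add(84, Add(56, -56))) = Mul(-112, Add(84, 0)) = Mul(-112, 84) = -9408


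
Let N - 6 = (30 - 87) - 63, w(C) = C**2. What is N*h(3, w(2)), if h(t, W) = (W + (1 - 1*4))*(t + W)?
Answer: -798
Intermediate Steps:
h(t, W) = (-3 + W)*(W + t) (h(t, W) = (W + (1 - 4))*(W + t) = (W - 3)*(W + t) = (-3 + W)*(W + t))
N = -114 (N = 6 + ((30 - 87) - 63) = 6 + (-57 - 63) = 6 - 120 = -114)
N*h(3, w(2)) = -114*((2**2)**2 - 3*2**2 - 3*3 + 2**2*3) = -114*(4**2 - 3*4 - 9 + 4*3) = -114*(16 - 12 - 9 + 12) = -114*7 = -798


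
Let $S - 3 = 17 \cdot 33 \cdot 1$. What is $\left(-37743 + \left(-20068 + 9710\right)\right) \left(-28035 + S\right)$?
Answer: $1321382571$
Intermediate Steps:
$S = 564$ ($S = 3 + 17 \cdot 33 \cdot 1 = 3 + 561 \cdot 1 = 3 + 561 = 564$)
$\left(-37743 + \left(-20068 + 9710\right)\right) \left(-28035 + S\right) = \left(-37743 + \left(-20068 + 9710\right)\right) \left(-28035 + 564\right) = \left(-37743 - 10358\right) \left(-27471\right) = \left(-48101\right) \left(-27471\right) = 1321382571$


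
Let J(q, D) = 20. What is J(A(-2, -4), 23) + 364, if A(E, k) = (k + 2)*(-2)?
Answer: 384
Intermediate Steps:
A(E, k) = -4 - 2*k (A(E, k) = (2 + k)*(-2) = -4 - 2*k)
J(A(-2, -4), 23) + 364 = 20 + 364 = 384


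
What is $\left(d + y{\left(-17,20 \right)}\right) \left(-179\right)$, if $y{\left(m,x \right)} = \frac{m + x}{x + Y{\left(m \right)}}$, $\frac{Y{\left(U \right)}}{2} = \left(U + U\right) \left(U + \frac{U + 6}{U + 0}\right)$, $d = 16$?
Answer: $- \frac{3242585}{1132} \approx -2864.5$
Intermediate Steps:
$Y{\left(U \right)} = 4 U \left(U + \frac{6 + U}{U}\right)$ ($Y{\left(U \right)} = 2 \left(U + U\right) \left(U + \frac{U + 6}{U + 0}\right) = 2 \cdot 2 U \left(U + \frac{6 + U}{U}\right) = 4 U \left(U + \frac{6 + U}{U}\right)$)
$y{\left(m,x \right)} = \frac{m + x}{24 + x + 4 m + 4 m^{2}}$ ($y{\left(m,x \right)} = \frac{m + x}{x + \left(24 + 4 m + 4 m^{2}\right)} = \frac{m + x}{24 + x + 4 m + 4 m^{2}}$)
$\left(d + y{\left(-17,20 \right)}\right) \left(-179\right) = \left(16 + \frac{-17 + 20}{24 + 20 + 4 \left(-17\right) + 4 \left(-17\right)^{2}}\right) \left(-179\right) = \left(16 + \frac{1}{24 + 20 - 68 + 4 \cdot 289} \cdot 3\right) \left(-179\right) = \left(16 + \frac{1}{24 + 20 - 68 + 1156} \cdot 3\right) \left(-179\right) = \left(16 + \frac{1}{1132} \cdot 3\right) \left(-179\right) = \left(16 + \frac{3}{1132}\right) \left(-179\right) = \frac{18115}{1132} \left(-179\right) = - \frac{3242585}{1132}$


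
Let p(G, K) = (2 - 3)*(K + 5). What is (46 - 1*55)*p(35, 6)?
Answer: 99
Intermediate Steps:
p(G, K) = -5 - K (p(G, K) = -(5 + K) = -5 - K)
(46 - 1*55)*p(35, 6) = (46 - 1*55)*(-5 - 1*6) = (46 - 55)*(-5 - 6) = -9*(-11) = 99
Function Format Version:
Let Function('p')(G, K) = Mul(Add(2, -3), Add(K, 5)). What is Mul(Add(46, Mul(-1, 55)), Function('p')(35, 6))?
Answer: 99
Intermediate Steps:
Function('p')(G, K) = Add(-5, Mul(-1, K)) (Function('p')(G, K) = Mul(-1, Add(5, K)) = Add(-5, Mul(-1, K)))
Mul(Add(46, Mul(-1, 55)), Function('p')(35, 6)) = Mul(Add(46, Mul(-1, 55)), Add(-5, Mul(-1, 6))) = Mul(Add(46, -55), Add(-5, -6)) = Mul(-9, -11) = 99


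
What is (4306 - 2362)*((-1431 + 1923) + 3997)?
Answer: 8726616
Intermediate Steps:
(4306 - 2362)*((-1431 + 1923) + 3997) = 1944*(492 + 3997) = 1944*4489 = 8726616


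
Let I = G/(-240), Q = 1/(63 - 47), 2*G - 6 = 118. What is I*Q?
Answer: -31/1920 ≈ -0.016146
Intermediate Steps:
G = 62 (G = 3 + (1/2)*118 = 3 + 59 = 62)
Q = 1/16 ≈ 0.062500
I = -31/120 (I = 62/(-240) = 62*(-1/240) = -31/120 ≈ -0.25833)
I*Q = -31/120*1/16 = -31/1920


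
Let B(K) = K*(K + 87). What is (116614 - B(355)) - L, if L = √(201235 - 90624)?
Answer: -40296 - √110611 ≈ -40629.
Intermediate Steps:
B(K) = K*(87 + K)
L = √110611 ≈ 332.58
(116614 - B(355)) - L = (116614 - 355*(87 + 355)) - √110611 = (116614 - 355*442) - √110611 = (116614 - 1*156910) - √110611 = (116614 - 156910) - √110611 = -40296 - √110611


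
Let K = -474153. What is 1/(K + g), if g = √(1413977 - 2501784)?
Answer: -474153/224822155216 - I*√1087807/224822155216 ≈ -2.109e-6 - 4.6391e-9*I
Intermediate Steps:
g = I*√1087807 (g = √(-1087807) = I*√1087807 ≈ 1043.0*I)
1/(K + g) = 1/(-474153 + I*√1087807)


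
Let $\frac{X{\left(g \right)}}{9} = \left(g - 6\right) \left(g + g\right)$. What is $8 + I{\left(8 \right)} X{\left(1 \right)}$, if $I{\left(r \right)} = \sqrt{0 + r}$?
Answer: $8 - 180 \sqrt{2} \approx -246.56$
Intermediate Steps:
$I{\left(r \right)} = \sqrt{r}$
$X{\left(g \right)} = 18 g \left(-6 + g\right)$ ($X{\left(g \right)} = 9 \left(g - 6\right) \left(g + g\right) = 9 \left(-6 + g\right) 2 g = 9 \cdot 2 g \left(-6 + g\right) = 18 g \left(-6 + g\right)$)
$8 + I{\left(8 \right)} X{\left(1 \right)} = 8 + \sqrt{8} \cdot 18 \cdot 1 \left(-6 + 1\right) = 8 + 2 \sqrt{2} \cdot 18 \cdot 1 \left(-5\right) = 8 + 2 \sqrt{2} \left(-90\right) = 8 - 180 \sqrt{2}$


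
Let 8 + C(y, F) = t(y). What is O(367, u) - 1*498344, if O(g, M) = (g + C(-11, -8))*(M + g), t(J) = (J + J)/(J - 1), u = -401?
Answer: -1531837/3 ≈ -5.1061e+5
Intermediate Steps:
t(J) = 2*J/(-1 + J) (t(J) = (2*J)/(-1 + J) = 2*J/(-1 + J))
C(y, F) = -8 + 2*y/(-1 + y)
O(g, M) = (-37/6 + g)*(M + g) (O(g, M) = (g + 2*(4 - 3*(-11))/(-1 - 11))*(M + g) = (g + 2*(4 + 33)/(-12))*(M + g) = (g + 2*(-1/12)*37)*(M + g) = (g - 37/6)*(M + g) = (-37/6 + g)*(M + g))
O(367, u) - 1*498344 = (367² - 37/6*(-401) - 37/6*367 - 401*367) - 1*498344 = (134689 + 14837/6 - 13579/6 - 147167) - 498344 = -36805/3 - 498344 = -1531837/3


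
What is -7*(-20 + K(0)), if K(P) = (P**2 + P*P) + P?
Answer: 140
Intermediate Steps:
K(P) = P + 2*P**2 (K(P) = (P**2 + P**2) + P = 2*P**2 + P = P + 2*P**2)
-7*(-20 + K(0)) = -7*(-20 + 0*(1 + 2*0)) = -7*(-20 + 0*(1 + 0)) = -7*(-20 + 0*1) = -7*(-20 + 0) = -7*(-20) = 140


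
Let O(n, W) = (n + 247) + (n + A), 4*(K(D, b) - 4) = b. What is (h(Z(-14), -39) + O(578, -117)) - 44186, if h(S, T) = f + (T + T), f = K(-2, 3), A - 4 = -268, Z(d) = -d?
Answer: -172481/4 ≈ -43120.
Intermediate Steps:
K(D, b) = 4 + b/4
A = -264 (A = 4 - 268 = -264)
f = 19/4 (f = 4 + (¼)*3 = 4 + ¾ = 19/4 ≈ 4.7500)
O(n, W) = -17 + 2*n (O(n, W) = (n + 247) + (n - 264) = (247 + n) + (-264 + n) = -17 + 2*n)
h(S, T) = 19/4 + 2*T (h(S, T) = 19/4 + (T + T) = 19/4 + 2*T)
(h(Z(-14), -39) + O(578, -117)) - 44186 = ((19/4 + 2*(-39)) + (-17 + 2*578)) - 44186 = ((19/4 - 78) + (-17 + 1156)) - 44186 = (-293/4 + 1139) - 44186 = 4263/4 - 44186 = -172481/4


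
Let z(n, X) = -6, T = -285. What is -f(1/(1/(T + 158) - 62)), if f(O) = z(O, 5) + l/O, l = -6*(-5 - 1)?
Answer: 284262/127 ≈ 2238.3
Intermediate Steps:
l = 36 (l = -6*(-6) = 36)
f(O) = -6 + 36/O
-f(1/(1/(T + 158) - 62)) = -(-6 + 36/(1/(1/(-285 + 158) - 62))) = -(-6 + 36/(1/(1/(-127) - 62))) = -(-6 + 36/(1/(-1/127 - 62))) = -(-6 + 36/(1/(-7875/127))) = -(-6 + 36/(-127/7875)) = -(-6 + 36*(-7875/127)) = -(-6 - 283500/127) = -1*(-284262/127) = 284262/127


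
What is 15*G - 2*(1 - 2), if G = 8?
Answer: 122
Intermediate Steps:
15*G - 2*(1 - 2) = 15*8 - 2*(1 - 2) = 120 - 2*(-1) = 120 + 2 = 122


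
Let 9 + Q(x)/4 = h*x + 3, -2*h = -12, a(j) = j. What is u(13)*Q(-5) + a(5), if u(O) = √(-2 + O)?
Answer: 5 - 144*√11 ≈ -472.59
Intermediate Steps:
h = 6 (h = -½*(-12) = 6)
Q(x) = -24 + 24*x (Q(x) = -36 + 4*(6*x + 3) = -36 + 4*(3 + 6*x) = -36 + (12 + 24*x) = -24 + 24*x)
u(13)*Q(-5) + a(5) = √(-2 + 13)*(-24 + 24*(-5)) + 5 = √11*(-24 - 120) + 5 = √11*(-144) + 5 = -144*√11 + 5 = 5 - 144*√11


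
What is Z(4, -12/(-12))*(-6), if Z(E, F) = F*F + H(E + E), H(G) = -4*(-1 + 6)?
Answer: 114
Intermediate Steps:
H(G) = -20 (H(G) = -4*5 = -20)
Z(E, F) = -20 + F² (Z(E, F) = F*F - 20 = F² - 20 = -20 + F²)
Z(4, -12/(-12))*(-6) = (-20 + (-12/(-12))²)*(-6) = (-20 + (-12*(-1/12))²)*(-6) = (-20 + 1²)*(-6) = (-20 + 1)*(-6) = -19*(-6) = 114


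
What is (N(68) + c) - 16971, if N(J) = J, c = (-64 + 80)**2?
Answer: -16647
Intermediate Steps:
c = 256 (c = 16**2 = 256)
(N(68) + c) - 16971 = (68 + 256) - 16971 = 324 - 16971 = -16647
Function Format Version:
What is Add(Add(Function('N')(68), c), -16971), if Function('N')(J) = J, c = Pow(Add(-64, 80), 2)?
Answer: -16647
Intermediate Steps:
c = 256 (c = Pow(16, 2) = 256)
Add(Add(Function('N')(68), c), -16971) = Add(Add(68, 256), -16971) = Add(324, -16971) = -16647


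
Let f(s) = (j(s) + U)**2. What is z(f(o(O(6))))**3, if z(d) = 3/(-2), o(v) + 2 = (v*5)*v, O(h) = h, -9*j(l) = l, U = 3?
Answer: -27/8 ≈ -3.3750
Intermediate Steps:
j(l) = -l/9
o(v) = -2 + 5*v**2 (o(v) = -2 + (v*5)*v = -2 + (5*v)*v = -2 + 5*v**2)
f(s) = (3 - s/9)**2 (f(s) = (-s/9 + 3)**2 = (3 - s/9)**2)
z(d) = -3/2 (z(d) = 3*(-1/2) = -3/2)
z(f(o(O(6))))**3 = (-3/2)**3 = -27/8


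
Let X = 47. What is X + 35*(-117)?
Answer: -4048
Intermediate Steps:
X + 35*(-117) = 47 + 35*(-117) = 47 - 4095 = -4048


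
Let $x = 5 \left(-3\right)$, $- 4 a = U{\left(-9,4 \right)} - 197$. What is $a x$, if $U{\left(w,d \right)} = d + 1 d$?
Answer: $- \frac{2835}{4} \approx -708.75$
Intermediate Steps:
$U{\left(w,d \right)} = 2 d$ ($U{\left(w,d \right)} = d + d = 2 d$)
$a = \frac{189}{4}$ ($a = - \frac{2 \cdot 4 - 197}{4} = - \frac{8 - 197}{4} = \left(- \frac{1}{4}\right) \left(-189\right) = \frac{189}{4} \approx 47.25$)
$x = -15$
$a x = \frac{189}{4} \left(-15\right) = - \frac{2835}{4}$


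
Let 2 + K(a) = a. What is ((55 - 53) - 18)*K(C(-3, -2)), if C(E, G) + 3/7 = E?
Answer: 608/7 ≈ 86.857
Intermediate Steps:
C(E, G) = -3/7 + E
K(a) = -2 + a
((55 - 53) - 18)*K(C(-3, -2)) = ((55 - 53) - 18)*(-2 + (-3/7 - 3)) = (2 - 18)*(-2 - 24/7) = -16*(-38/7) = 608/7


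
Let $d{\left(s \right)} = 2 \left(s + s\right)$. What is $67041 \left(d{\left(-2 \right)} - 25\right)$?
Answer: $-2212353$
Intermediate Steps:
$d{\left(s \right)} = 4 s$ ($d{\left(s \right)} = 2 \cdot 2 s = 4 s$)
$67041 \left(d{\left(-2 \right)} - 25\right) = 67041 \left(4 \left(-2\right) - 25\right) = 67041 \left(-8 - 25\right) = 67041 \left(-33\right) = -2212353$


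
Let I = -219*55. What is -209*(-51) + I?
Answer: -1386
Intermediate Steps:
I = -12045
-209*(-51) + I = -209*(-51) - 12045 = 10659 - 12045 = -1386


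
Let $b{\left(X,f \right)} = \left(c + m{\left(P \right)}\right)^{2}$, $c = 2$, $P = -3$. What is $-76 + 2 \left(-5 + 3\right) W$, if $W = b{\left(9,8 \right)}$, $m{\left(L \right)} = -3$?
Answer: $-80$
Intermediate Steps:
$b{\left(X,f \right)} = 1$ ($b{\left(X,f \right)} = \left(2 - 3\right)^{2} = \left(-1\right)^{2} = 1$)
$W = 1$
$-76 + 2 \left(-5 + 3\right) W = -76 + 2 \left(-5 + 3\right) 1 = -76 + 2 \left(-2\right) 1 = -76 - 4 = -80$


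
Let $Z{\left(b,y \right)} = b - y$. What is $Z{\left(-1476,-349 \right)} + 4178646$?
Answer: $4177519$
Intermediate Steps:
$Z{\left(-1476,-349 \right)} + 4178646 = \left(-1476 - -349\right) + 4178646 = \left(-1476 + 349\right) + 4178646 = -1127 + 4178646 = 4177519$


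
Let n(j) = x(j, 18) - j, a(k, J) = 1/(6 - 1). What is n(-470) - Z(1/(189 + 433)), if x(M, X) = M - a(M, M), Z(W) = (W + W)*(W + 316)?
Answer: -1176207/967210 ≈ -1.2161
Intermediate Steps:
a(k, J) = 1/5
Z(W) = 2*W*(316 + W) (Z(W) = (2*W)*(316 + W) = 2*W*(316 + W))
x(M, X) = -1/5 + M (x(M, X) = M - 1*1/5 = M - 1/5 = -1/5 + M)
n(j) = -1/5 (n(j) = (-1/5 + j) - j = -1/5)
n(-470) - Z(1/(189 + 433)) = -1/5 - 2*(316 + 1/(189 + 433))/(189 + 433) = -1/5 - 2*(316 + 1/622)/622 = -1/5 - 2*196553/(622*622) = -1/5 - 1*196553/193442 = -1/5 - 196553/193442 = -1176207/967210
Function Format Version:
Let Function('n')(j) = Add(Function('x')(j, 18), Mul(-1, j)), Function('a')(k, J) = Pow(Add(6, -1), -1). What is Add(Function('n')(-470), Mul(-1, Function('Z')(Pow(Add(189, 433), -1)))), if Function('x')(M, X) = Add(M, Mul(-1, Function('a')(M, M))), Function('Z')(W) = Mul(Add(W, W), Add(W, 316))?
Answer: Rational(-1176207, 967210) ≈ -1.2161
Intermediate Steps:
Function('a')(k, J) = Rational(1, 5) (Function('a')(k, J) = Pow(5, -1) = Rational(1, 5))
Function('Z')(W) = Mul(2, W, Add(316, W)) (Function('Z')(W) = Mul(Mul(2, W), Add(316, W)) = Mul(2, W, Add(316, W)))
Function('x')(M, X) = Add(Rational(-1, 5), M) (Function('x')(M, X) = Add(M, Mul(-1, Rational(1, 5))) = Add(M, Rational(-1, 5)) = Add(Rational(-1, 5), M))
Function('n')(j) = Rational(-1, 5) (Function('n')(j) = Add(Add(Rational(-1, 5), j), Mul(-1, j)) = Rational(-1, 5))
Add(Function('n')(-470), Mul(-1, Function('Z')(Pow(Add(189, 433), -1)))) = Add(Rational(-1, 5), Mul(-1, Mul(2, Pow(Add(189, 433), -1), Add(316, Pow(Add(189, 433), -1))))) = Add(Rational(-1, 5), Mul(-1, Mul(2, Pow(622, -1), Add(316, Pow(622, -1))))) = Add(Rational(-1, 5), Mul(-1, Mul(2, Rational(1, 622), Add(316, Rational(1, 622))))) = Add(Rational(-1, 5), Mul(-1, Mul(2, Rational(1, 622), Rational(196553, 622)))) = Add(Rational(-1, 5), Mul(-1, Rational(196553, 193442))) = Add(Rational(-1, 5), Rational(-196553, 193442)) = Rational(-1176207, 967210)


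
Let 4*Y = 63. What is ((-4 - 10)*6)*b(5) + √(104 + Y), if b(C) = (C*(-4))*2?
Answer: 3360 + √479/2 ≈ 3370.9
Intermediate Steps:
Y = 63/4 (Y = (¼)*63 = 63/4 ≈ 15.750)
b(C) = -8*C (b(C) = -4*C*2 = -8*C)
((-4 - 10)*6)*b(5) + √(104 + Y) = ((-4 - 10)*6)*(-8*5) + √(104 + 63/4) = -14*6*(-40) + √(479/4) = -84*(-40) + √479/2 = 3360 + √479/2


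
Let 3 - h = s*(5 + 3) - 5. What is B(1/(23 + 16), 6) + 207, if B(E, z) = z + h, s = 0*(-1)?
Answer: 221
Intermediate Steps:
s = 0
h = 8 (h = 3 - (0*(5 + 3) - 5) = 3 - (0*8 - 5) = 3 - (0 - 5) = 3 - 1*(-5) = 3 + 5 = 8)
B(E, z) = 8 + z (B(E, z) = z + 8 = 8 + z)
B(1/(23 + 16), 6) + 207 = (8 + 6) + 207 = 14 + 207 = 221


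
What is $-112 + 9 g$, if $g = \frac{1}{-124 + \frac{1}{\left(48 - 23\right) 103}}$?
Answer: $- \frac{11928221}{106433} \approx -112.07$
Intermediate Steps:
$g = - \frac{2575}{319299}$ ($g = \frac{1}{-124 + \frac{1}{48 - 23} \cdot \frac{1}{103}} = \frac{1}{-124 + \frac{1}{25} \cdot \frac{1}{103}} = \frac{1}{-124 + \frac{1}{2575}} = \frac{1}{- \frac{319299}{2575}} = - \frac{2575}{319299} \approx -0.0080645$)
$-112 + 9 g = -112 + 9 \left(- \frac{2575}{319299}\right) = -112 - \frac{7725}{106433} = - \frac{11928221}{106433}$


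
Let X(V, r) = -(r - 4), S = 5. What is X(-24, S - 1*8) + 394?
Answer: 401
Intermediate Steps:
X(V, r) = 4 - r (X(V, r) = -(-4 + r) = 4 - r)
X(-24, S - 1*8) + 394 = (4 - (5 - 1*8)) + 394 = (4 - (5 - 8)) + 394 = (4 - 1*(-3)) + 394 = (4 + 3) + 394 = 7 + 394 = 401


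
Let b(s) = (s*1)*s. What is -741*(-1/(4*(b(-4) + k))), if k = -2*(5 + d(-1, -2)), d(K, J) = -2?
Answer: 741/40 ≈ 18.525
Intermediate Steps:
b(s) = s² (b(s) = s*s = s²)
k = -6 (k = -2*(5 - 2) = -2*3 = -6)
-741*(-1/(4*(b(-4) + k))) = -741*(-1/(4*((-4)² - 6))) = -741*(-1/(4*(16 - 6))) = -741/(10*(-4)) = -741/(-40) = -741*(-1/40) = 741/40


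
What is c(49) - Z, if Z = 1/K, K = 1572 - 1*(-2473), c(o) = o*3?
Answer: 594614/4045 ≈ 147.00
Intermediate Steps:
c(o) = 3*o
K = 4045 (K = 1572 + 2473 = 4045)
Z = 1/4045 ≈ 0.00024722
c(49) - Z = 3*49 - 1*1/4045 = 147 - 1/4045 = 594614/4045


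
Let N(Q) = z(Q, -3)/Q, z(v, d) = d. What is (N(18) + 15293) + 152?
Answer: 92669/6 ≈ 15445.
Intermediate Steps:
N(Q) = -3/Q
(N(18) + 15293) + 152 = (-3/18 + 15293) + 152 = (-3*1/18 + 15293) + 152 = (-⅙ + 15293) + 152 = 91757/6 + 152 = 92669/6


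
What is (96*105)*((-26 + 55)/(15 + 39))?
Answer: 16240/3 ≈ 5413.3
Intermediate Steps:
(96*105)*((-26 + 55)/(15 + 39)) = 10080*(29/54) = 16240/3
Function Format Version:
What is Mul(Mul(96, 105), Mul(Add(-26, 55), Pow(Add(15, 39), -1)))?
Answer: Rational(16240, 3) ≈ 5413.3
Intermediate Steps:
Mul(Mul(96, 105), Mul(Add(-26, 55), Pow(Add(15, 39), -1))) = Mul(10080, Mul(29, Pow(54, -1))) = Mul(10080, Mul(29, Rational(1, 54))) = Mul(10080, Rational(29, 54)) = Rational(16240, 3)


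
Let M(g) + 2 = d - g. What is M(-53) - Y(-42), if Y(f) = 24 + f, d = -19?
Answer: 50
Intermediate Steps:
M(g) = -21 - g (M(g) = -2 + (-19 - g) = -21 - g)
M(-53) - Y(-42) = (-21 - 1*(-53)) - (24 - 42) = (-21 + 53) - 1*(-18) = 32 + 18 = 50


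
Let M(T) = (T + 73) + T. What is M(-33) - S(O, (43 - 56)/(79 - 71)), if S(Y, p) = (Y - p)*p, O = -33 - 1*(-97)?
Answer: 7273/64 ≈ 113.64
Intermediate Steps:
O = 64 (O = -33 + 97 = 64)
S(Y, p) = p*(Y - p)
M(T) = 73 + 2*T (M(T) = (73 + T) + T = 73 + 2*T)
M(-33) - S(O, (43 - 56)/(79 - 71)) = (73 + 2*(-33)) - (43 - 56)/(79 - 71)*(64 - (43 - 56)/(79 - 71)) = (73 - 66) - (-13/8)*(64 - (-13)/8) = 7 - (-13*1/8)*(64 - (-13)/8) = 7 - (-13)*(64 - 1*(-13/8))/8 = 7 - (-13)*(64 + 13/8)/8 = 7 - (-13)*525/(8*8) = 7 - 1*(-6825/64) = 7 + 6825/64 = 7273/64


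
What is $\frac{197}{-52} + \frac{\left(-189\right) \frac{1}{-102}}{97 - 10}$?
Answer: $- \frac{96575}{25636} \approx -3.7672$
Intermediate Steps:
$\frac{197}{-52} + \frac{\left(-189\right) \frac{1}{-102}}{97 - 10} = 197 \left(- \frac{1}{52}\right) + \frac{\left(-189\right) \left(- \frac{1}{102}\right)}{97 - 10} = - \frac{197}{52} + \frac{63}{34 \cdot 87} = - \frac{197}{52} + \frac{63}{34} \cdot \frac{1}{87} = - \frac{197}{52} + \frac{21}{986} = - \frac{96575}{25636}$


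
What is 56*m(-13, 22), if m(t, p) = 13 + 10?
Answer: 1288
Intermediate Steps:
m(t, p) = 23
56*m(-13, 22) = 56*23 = 1288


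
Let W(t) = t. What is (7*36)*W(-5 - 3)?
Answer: -2016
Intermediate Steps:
(7*36)*W(-5 - 3) = (7*36)*(-5 - 3) = 252*(-8) = -2016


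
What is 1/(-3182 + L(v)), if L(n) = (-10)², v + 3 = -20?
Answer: -1/3082 ≈ -0.00032446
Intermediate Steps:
v = -23 (v = -3 - 20 = -23)
L(n) = 100
1/(-3182 + L(v)) = 1/(-3182 + 100) = 1/(-3082) = -1/3082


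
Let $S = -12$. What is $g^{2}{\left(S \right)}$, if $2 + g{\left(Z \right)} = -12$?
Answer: $196$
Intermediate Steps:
$g{\left(Z \right)} = -14$ ($g{\left(Z \right)} = -2 - 12 = -14$)
$g^{2}{\left(S \right)} = \left(-14\right)^{2} = 196$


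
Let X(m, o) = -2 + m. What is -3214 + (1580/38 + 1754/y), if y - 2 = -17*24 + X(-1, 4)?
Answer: -24686210/7771 ≈ -3176.7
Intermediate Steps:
y = -409 (y = 2 + (-17*24 + (-2 - 1)) = 2 + (-408 - 3) = 2 - 411 = -409)
-3214 + (1580/38 + 1754/y) = -3214 + (1580/38 + 1754/(-409)) = -3214 + (1580*(1/38) + 1754*(-1/409)) = -3214 + (790/19 - 1754/409) = -3214 + 289784/7771 = -24686210/7771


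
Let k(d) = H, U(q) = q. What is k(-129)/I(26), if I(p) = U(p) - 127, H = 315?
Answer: -315/101 ≈ -3.1188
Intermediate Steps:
k(d) = 315
I(p) = -127 + p (I(p) = p - 127 = -127 + p)
k(-129)/I(26) = 315/(-127 + 26) = 315/(-101) = 315*(-1/101) = -315/101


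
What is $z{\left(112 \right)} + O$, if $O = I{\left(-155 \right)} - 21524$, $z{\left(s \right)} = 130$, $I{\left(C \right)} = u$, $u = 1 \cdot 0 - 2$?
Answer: $-21396$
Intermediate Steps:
$u = -2$ ($u = 0 - 2 = -2$)
$I{\left(C \right)} = -2$
$O = -21526$ ($O = -2 - 21524 = -21526$)
$z{\left(112 \right)} + O = 130 - 21526 = -21396$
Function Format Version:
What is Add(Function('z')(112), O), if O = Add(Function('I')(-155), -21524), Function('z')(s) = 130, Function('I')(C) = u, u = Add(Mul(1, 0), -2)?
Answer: -21396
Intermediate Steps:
u = -2 (u = Add(0, -2) = -2)
Function('I')(C) = -2
O = -21526 (O = Add(-2, -21524) = -21526)
Add(Function('z')(112), O) = Add(130, -21526) = -21396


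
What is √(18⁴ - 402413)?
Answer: I*√297437 ≈ 545.38*I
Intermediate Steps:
√(18⁴ - 402413) = √(104976 - 402413) = √(-297437) = I*√297437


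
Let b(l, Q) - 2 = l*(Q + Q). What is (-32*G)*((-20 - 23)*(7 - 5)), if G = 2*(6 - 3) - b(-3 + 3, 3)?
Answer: 11008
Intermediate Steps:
b(l, Q) = 2 + 2*Q*l (b(l, Q) = 2 + l*(Q + Q) = 2 + l*(2*Q) = 2 + 2*Q*l)
G = 4 (G = 2*(6 - 3) - (2 + 2*3*(-3 + 3)) = 2*3 - (2 + 2*3*0) = 6 - (2 + 0) = 6 - 1*2 = 6 - 2 = 4)
(-32*G)*((-20 - 23)*(7 - 5)) = (-32*4)*((-20 - 23)*(7 - 5)) = -(-5504)*2 = -128*(-86) = 11008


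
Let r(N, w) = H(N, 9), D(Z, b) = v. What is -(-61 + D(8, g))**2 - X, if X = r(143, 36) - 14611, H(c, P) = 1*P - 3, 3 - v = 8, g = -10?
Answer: 10249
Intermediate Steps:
v = -5 (v = 3 - 1*8 = 3 - 8 = -5)
D(Z, b) = -5
H(c, P) = -3 + P (H(c, P) = P - 3 = -3 + P)
r(N, w) = 6 (r(N, w) = -3 + 9 = 6)
X = -14605 (X = 6 - 14611 = -14605)
-(-61 + D(8, g))**2 - X = -(-61 - 5)**2 - 1*(-14605) = -1*(-66)**2 + 14605 = -1*4356 + 14605 = -4356 + 14605 = 10249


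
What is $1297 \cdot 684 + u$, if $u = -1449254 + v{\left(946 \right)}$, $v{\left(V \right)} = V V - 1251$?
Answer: $331559$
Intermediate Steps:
$v{\left(V \right)} = -1251 + V^{2}$ ($v{\left(V \right)} = V^{2} - 1251 = -1251 + V^{2}$)
$u = -555589$ ($u = -1449254 - \left(1251 - 946^{2}\right) = -1449254 + \left(-1251 + 894916\right) = -1449254 + 893665 = -555589$)
$1297 \cdot 684 + u = 1297 \cdot 684 - 555589 = 887148 - 555589 = 331559$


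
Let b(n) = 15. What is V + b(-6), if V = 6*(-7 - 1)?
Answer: -33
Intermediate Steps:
V = -48 (V = 6*(-8) = -48)
V + b(-6) = -48 + 15 = -33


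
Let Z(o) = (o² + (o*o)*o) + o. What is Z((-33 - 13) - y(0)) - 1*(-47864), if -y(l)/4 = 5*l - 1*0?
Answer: -47402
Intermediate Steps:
y(l) = -20*l (y(l) = -4*(5*l - 1*0) = -4*(5*l + 0) = -20*l)
Z(o) = o + o² + o³ (Z(o) = (o² + o²*o) + o = (o² + o³) + o = o + o² + o³)
Z((-33 - 13) - y(0)) - 1*(-47864) = ((-33 - 13) - (-20)*0)*(1 + ((-33 - 13) - (-20)*0) + ((-33 - 13) - (-20)*0)²) - 1*(-47864) = (-46 - 1*0)*(1 + (-46 - 1*0) + (-46 - 1*0)²) + 47864 = (-46 + 0)*(1 + (-46 + 0) + (-46 + 0)²) + 47864 = -46*(1 - 46 + (-46)²) + 47864 = -46*(1 - 46 + 2116) + 47864 = -46*2071 + 47864 = -95266 + 47864 = -47402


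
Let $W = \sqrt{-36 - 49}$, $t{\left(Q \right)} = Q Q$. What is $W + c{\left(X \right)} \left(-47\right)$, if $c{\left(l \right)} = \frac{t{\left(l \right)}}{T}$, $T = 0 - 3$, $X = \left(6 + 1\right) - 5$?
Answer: $\frac{188}{3} + i \sqrt{85} \approx 62.667 + 9.2195 i$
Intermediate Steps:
$X = 2$ ($X = 7 - 5 = 2$)
$t{\left(Q \right)} = Q^{2}$
$T = -3$
$c{\left(l \right)} = - \frac{l^{2}}{3}$ ($c{\left(l \right)} = \frac{l^{2}}{-3} = l^{2} \left(- \frac{1}{3}\right) = - \frac{l^{2}}{3}$)
$W = i \sqrt{85}$ ($W = \sqrt{-85} = i \sqrt{85} \approx 9.2195 i$)
$W + c{\left(X \right)} \left(-47\right) = i \sqrt{85} + - \frac{2^{2}}{3} \left(-47\right) = i \sqrt{85} + \left(- \frac{1}{3}\right) 4 \left(-47\right) = i \sqrt{85} - - \frac{188}{3} = i \sqrt{85} + \frac{188}{3} = \frac{188}{3} + i \sqrt{85}$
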